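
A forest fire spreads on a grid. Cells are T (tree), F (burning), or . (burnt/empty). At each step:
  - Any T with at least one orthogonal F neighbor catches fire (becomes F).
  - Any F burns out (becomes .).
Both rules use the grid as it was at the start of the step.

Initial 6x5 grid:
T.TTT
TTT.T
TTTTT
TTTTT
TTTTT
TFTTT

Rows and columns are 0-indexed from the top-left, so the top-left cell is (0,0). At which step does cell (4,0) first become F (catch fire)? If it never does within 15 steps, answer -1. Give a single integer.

Step 1: cell (4,0)='T' (+3 fires, +1 burnt)
Step 2: cell (4,0)='F' (+4 fires, +3 burnt)
  -> target ignites at step 2
Step 3: cell (4,0)='.' (+5 fires, +4 burnt)
Step 4: cell (4,0)='.' (+5 fires, +5 burnt)
Step 5: cell (4,0)='.' (+4 fires, +5 burnt)
Step 6: cell (4,0)='.' (+3 fires, +4 burnt)
Step 7: cell (4,0)='.' (+2 fires, +3 burnt)
Step 8: cell (4,0)='.' (+1 fires, +2 burnt)
Step 9: cell (4,0)='.' (+0 fires, +1 burnt)
  fire out at step 9

2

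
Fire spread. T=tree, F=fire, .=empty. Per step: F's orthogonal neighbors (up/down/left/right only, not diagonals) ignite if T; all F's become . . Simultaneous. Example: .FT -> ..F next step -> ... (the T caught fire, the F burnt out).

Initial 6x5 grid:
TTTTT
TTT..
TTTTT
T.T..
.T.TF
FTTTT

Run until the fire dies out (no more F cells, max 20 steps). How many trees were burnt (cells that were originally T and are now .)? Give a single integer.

Answer: 6

Derivation:
Step 1: +3 fires, +2 burnt (F count now 3)
Step 2: +3 fires, +3 burnt (F count now 3)
Step 3: +0 fires, +3 burnt (F count now 0)
Fire out after step 3
Initially T: 21, now '.': 15
Total burnt (originally-T cells now '.'): 6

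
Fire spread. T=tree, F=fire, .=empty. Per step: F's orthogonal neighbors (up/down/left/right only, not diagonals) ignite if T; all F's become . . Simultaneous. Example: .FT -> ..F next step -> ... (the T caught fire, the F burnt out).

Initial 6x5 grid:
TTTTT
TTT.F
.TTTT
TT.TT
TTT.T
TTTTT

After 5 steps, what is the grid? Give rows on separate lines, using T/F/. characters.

Step 1: 2 trees catch fire, 1 burn out
  TTTTF
  TTT..
  .TTTF
  TT.TT
  TTT.T
  TTTTT
Step 2: 3 trees catch fire, 2 burn out
  TTTF.
  TTT..
  .TTF.
  TT.TF
  TTT.T
  TTTTT
Step 3: 4 trees catch fire, 3 burn out
  TTF..
  TTT..
  .TF..
  TT.F.
  TTT.F
  TTTTT
Step 4: 4 trees catch fire, 4 burn out
  TF...
  TTF..
  .F...
  TT...
  TTT..
  TTTTF
Step 5: 4 trees catch fire, 4 burn out
  F....
  TF...
  .....
  TF...
  TTT..
  TTTF.

F....
TF...
.....
TF...
TTT..
TTTF.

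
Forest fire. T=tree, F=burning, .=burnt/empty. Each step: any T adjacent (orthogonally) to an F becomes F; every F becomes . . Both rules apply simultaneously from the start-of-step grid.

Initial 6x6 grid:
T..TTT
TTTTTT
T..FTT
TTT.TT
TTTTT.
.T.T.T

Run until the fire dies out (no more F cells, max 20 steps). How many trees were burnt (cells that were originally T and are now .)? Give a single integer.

Answer: 25

Derivation:
Step 1: +2 fires, +1 burnt (F count now 2)
Step 2: +5 fires, +2 burnt (F count now 5)
Step 3: +5 fires, +5 burnt (F count now 5)
Step 4: +3 fires, +5 burnt (F count now 3)
Step 5: +4 fires, +3 burnt (F count now 4)
Step 6: +3 fires, +4 burnt (F count now 3)
Step 7: +3 fires, +3 burnt (F count now 3)
Step 8: +0 fires, +3 burnt (F count now 0)
Fire out after step 8
Initially T: 26, now '.': 35
Total burnt (originally-T cells now '.'): 25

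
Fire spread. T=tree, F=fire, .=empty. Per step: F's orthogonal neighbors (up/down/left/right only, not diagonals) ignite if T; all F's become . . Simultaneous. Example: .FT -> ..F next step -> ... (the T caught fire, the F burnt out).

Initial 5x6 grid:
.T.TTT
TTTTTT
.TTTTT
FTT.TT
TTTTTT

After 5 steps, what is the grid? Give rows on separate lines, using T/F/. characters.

Step 1: 2 trees catch fire, 1 burn out
  .T.TTT
  TTTTTT
  .TTTTT
  .FT.TT
  FTTTTT
Step 2: 3 trees catch fire, 2 burn out
  .T.TTT
  TTTTTT
  .FTTTT
  ..F.TT
  .FTTTT
Step 3: 3 trees catch fire, 3 burn out
  .T.TTT
  TFTTTT
  ..FTTT
  ....TT
  ..FTTT
Step 4: 5 trees catch fire, 3 burn out
  .F.TTT
  F.FTTT
  ...FTT
  ....TT
  ...FTT
Step 5: 3 trees catch fire, 5 burn out
  ...TTT
  ...FTT
  ....FT
  ....TT
  ....FT

...TTT
...FTT
....FT
....TT
....FT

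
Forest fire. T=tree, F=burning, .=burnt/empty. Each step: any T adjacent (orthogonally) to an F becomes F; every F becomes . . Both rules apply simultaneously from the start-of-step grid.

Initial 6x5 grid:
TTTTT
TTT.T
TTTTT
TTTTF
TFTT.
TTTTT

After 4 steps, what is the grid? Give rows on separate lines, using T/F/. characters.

Step 1: 6 trees catch fire, 2 burn out
  TTTTT
  TTT.T
  TTTTF
  TFTF.
  F.FT.
  TFTTT
Step 2: 8 trees catch fire, 6 burn out
  TTTTT
  TTT.F
  TFTF.
  F.F..
  ...F.
  F.FTT
Step 3: 5 trees catch fire, 8 burn out
  TTTTF
  TFT..
  F.F..
  .....
  .....
  ...FT
Step 4: 5 trees catch fire, 5 burn out
  TFTF.
  F.F..
  .....
  .....
  .....
  ....F

TFTF.
F.F..
.....
.....
.....
....F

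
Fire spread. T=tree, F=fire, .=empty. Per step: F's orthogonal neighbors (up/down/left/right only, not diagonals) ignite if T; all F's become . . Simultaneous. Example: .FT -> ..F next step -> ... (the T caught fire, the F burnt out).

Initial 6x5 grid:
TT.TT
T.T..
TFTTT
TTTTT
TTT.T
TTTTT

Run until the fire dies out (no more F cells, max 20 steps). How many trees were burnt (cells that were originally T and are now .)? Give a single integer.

Step 1: +3 fires, +1 burnt (F count now 3)
Step 2: +6 fires, +3 burnt (F count now 6)
Step 3: +6 fires, +6 burnt (F count now 6)
Step 4: +4 fires, +6 burnt (F count now 4)
Step 5: +2 fires, +4 burnt (F count now 2)
Step 6: +1 fires, +2 burnt (F count now 1)
Step 7: +0 fires, +1 burnt (F count now 0)
Fire out after step 7
Initially T: 24, now '.': 28
Total burnt (originally-T cells now '.'): 22

Answer: 22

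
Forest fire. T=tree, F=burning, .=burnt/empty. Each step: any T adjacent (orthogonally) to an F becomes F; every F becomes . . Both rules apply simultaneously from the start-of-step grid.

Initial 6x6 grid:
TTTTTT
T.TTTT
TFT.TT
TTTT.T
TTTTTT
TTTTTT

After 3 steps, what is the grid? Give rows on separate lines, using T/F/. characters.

Step 1: 3 trees catch fire, 1 burn out
  TTTTTT
  T.TTTT
  F.F.TT
  TFTT.T
  TTTTTT
  TTTTTT
Step 2: 5 trees catch fire, 3 burn out
  TTTTTT
  F.FTTT
  ....TT
  F.FT.T
  TFTTTT
  TTTTTT
Step 3: 7 trees catch fire, 5 burn out
  FTFTTT
  ...FTT
  ....TT
  ...F.T
  F.FTTT
  TFTTTT

FTFTTT
...FTT
....TT
...F.T
F.FTTT
TFTTTT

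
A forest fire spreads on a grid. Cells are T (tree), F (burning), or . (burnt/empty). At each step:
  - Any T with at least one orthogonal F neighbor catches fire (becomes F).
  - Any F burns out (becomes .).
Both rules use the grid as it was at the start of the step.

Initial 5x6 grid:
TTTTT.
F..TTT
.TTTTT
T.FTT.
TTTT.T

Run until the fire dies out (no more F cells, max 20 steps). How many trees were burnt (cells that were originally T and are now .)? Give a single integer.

Answer: 20

Derivation:
Step 1: +4 fires, +2 burnt (F count now 4)
Step 2: +6 fires, +4 burnt (F count now 6)
Step 3: +4 fires, +6 burnt (F count now 4)
Step 4: +4 fires, +4 burnt (F count now 4)
Step 5: +2 fires, +4 burnt (F count now 2)
Step 6: +0 fires, +2 burnt (F count now 0)
Fire out after step 6
Initially T: 21, now '.': 29
Total burnt (originally-T cells now '.'): 20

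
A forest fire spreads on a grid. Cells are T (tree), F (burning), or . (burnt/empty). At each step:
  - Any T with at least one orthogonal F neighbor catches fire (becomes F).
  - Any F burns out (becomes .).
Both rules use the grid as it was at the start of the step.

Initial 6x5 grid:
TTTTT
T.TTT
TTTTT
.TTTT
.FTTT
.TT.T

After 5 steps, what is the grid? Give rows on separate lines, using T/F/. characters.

Step 1: 3 trees catch fire, 1 burn out
  TTTTT
  T.TTT
  TTTTT
  .FTTT
  ..FTT
  .FT.T
Step 2: 4 trees catch fire, 3 burn out
  TTTTT
  T.TTT
  TFTTT
  ..FTT
  ...FT
  ..F.T
Step 3: 4 trees catch fire, 4 burn out
  TTTTT
  T.TTT
  F.FTT
  ...FT
  ....F
  ....T
Step 4: 5 trees catch fire, 4 burn out
  TTTTT
  F.FTT
  ...FT
  ....F
  .....
  ....F
Step 5: 4 trees catch fire, 5 burn out
  FTFTT
  ...FT
  ....F
  .....
  .....
  .....

FTFTT
...FT
....F
.....
.....
.....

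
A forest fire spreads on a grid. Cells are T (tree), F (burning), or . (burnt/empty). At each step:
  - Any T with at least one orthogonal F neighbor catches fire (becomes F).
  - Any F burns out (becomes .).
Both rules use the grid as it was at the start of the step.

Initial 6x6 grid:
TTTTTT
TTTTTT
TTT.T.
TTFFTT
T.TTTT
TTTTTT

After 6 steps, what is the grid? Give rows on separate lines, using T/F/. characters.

Step 1: 5 trees catch fire, 2 burn out
  TTTTTT
  TTTTTT
  TTF.T.
  TF..FT
  T.FFTT
  TTTTTT
Step 2: 8 trees catch fire, 5 burn out
  TTTTTT
  TTFTTT
  TF..F.
  F....F
  T...FT
  TTFFTT
Step 3: 9 trees catch fire, 8 burn out
  TTFTTT
  TF.FFT
  F.....
  ......
  F....F
  TF..FT
Step 4: 7 trees catch fire, 9 burn out
  TF.FFT
  F....F
  ......
  ......
  ......
  F....F
Step 5: 2 trees catch fire, 7 burn out
  F....F
  ......
  ......
  ......
  ......
  ......
Step 6: 0 trees catch fire, 2 burn out
  ......
  ......
  ......
  ......
  ......
  ......

......
......
......
......
......
......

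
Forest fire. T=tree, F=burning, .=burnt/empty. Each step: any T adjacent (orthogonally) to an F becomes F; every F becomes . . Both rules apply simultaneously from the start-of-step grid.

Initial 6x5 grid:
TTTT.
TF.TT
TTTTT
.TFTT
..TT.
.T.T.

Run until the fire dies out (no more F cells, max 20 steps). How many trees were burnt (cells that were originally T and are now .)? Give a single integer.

Step 1: +7 fires, +2 burnt (F count now 7)
Step 2: +6 fires, +7 burnt (F count now 6)
Step 3: +4 fires, +6 burnt (F count now 4)
Step 4: +1 fires, +4 burnt (F count now 1)
Step 5: +0 fires, +1 burnt (F count now 0)
Fire out after step 5
Initially T: 19, now '.': 29
Total burnt (originally-T cells now '.'): 18

Answer: 18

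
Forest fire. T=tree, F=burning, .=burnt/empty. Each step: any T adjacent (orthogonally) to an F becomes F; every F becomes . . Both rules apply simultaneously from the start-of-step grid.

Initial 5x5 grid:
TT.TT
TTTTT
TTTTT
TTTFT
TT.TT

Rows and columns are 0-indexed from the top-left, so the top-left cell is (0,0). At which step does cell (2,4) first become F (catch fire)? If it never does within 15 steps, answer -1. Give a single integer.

Step 1: cell (2,4)='T' (+4 fires, +1 burnt)
Step 2: cell (2,4)='F' (+5 fires, +4 burnt)
  -> target ignites at step 2
Step 3: cell (2,4)='.' (+6 fires, +5 burnt)
Step 4: cell (2,4)='.' (+4 fires, +6 burnt)
Step 5: cell (2,4)='.' (+2 fires, +4 burnt)
Step 6: cell (2,4)='.' (+1 fires, +2 burnt)
Step 7: cell (2,4)='.' (+0 fires, +1 burnt)
  fire out at step 7

2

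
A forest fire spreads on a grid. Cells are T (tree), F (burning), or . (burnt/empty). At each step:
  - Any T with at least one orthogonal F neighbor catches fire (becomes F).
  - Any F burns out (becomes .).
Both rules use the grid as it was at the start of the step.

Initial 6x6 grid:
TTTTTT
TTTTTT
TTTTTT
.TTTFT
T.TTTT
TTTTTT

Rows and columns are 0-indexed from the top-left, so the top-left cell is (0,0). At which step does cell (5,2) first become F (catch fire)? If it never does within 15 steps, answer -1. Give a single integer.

Step 1: cell (5,2)='T' (+4 fires, +1 burnt)
Step 2: cell (5,2)='T' (+7 fires, +4 burnt)
Step 3: cell (5,2)='T' (+8 fires, +7 burnt)
Step 4: cell (5,2)='F' (+5 fires, +8 burnt)
  -> target ignites at step 4
Step 5: cell (5,2)='.' (+4 fires, +5 burnt)
Step 6: cell (5,2)='.' (+3 fires, +4 burnt)
Step 7: cell (5,2)='.' (+2 fires, +3 burnt)
Step 8: cell (5,2)='.' (+0 fires, +2 burnt)
  fire out at step 8

4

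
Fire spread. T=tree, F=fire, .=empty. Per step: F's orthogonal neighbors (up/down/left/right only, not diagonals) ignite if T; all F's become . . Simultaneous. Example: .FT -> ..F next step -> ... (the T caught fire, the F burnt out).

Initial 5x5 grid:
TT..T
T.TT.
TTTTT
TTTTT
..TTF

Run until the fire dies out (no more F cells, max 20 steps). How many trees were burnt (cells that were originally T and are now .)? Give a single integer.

Step 1: +2 fires, +1 burnt (F count now 2)
Step 2: +3 fires, +2 burnt (F count now 3)
Step 3: +2 fires, +3 burnt (F count now 2)
Step 4: +3 fires, +2 burnt (F count now 3)
Step 5: +3 fires, +3 burnt (F count now 3)
Step 6: +1 fires, +3 burnt (F count now 1)
Step 7: +1 fires, +1 burnt (F count now 1)
Step 8: +1 fires, +1 burnt (F count now 1)
Step 9: +1 fires, +1 burnt (F count now 1)
Step 10: +0 fires, +1 burnt (F count now 0)
Fire out after step 10
Initially T: 18, now '.': 24
Total burnt (originally-T cells now '.'): 17

Answer: 17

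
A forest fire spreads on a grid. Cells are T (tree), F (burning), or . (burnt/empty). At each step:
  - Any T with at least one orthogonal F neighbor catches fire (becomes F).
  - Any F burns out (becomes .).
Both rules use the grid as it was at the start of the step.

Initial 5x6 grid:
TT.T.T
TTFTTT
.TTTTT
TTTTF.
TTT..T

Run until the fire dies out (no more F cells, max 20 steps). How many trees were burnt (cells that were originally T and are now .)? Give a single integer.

Step 1: +5 fires, +2 burnt (F count now 5)
Step 2: +8 fires, +5 burnt (F count now 8)
Step 3: +4 fires, +8 burnt (F count now 4)
Step 4: +3 fires, +4 burnt (F count now 3)
Step 5: +1 fires, +3 burnt (F count now 1)
Step 6: +0 fires, +1 burnt (F count now 0)
Fire out after step 6
Initially T: 22, now '.': 29
Total burnt (originally-T cells now '.'): 21

Answer: 21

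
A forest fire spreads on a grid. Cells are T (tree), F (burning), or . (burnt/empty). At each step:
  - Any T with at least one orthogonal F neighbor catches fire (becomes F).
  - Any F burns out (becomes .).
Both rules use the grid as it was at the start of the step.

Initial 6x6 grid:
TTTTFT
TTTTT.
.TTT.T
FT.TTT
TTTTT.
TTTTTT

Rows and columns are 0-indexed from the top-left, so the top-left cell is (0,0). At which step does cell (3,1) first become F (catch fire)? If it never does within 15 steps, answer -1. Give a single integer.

Step 1: cell (3,1)='F' (+5 fires, +2 burnt)
  -> target ignites at step 1
Step 2: cell (3,1)='.' (+5 fires, +5 burnt)
Step 3: cell (3,1)='.' (+7 fires, +5 burnt)
Step 4: cell (3,1)='.' (+5 fires, +7 burnt)
Step 5: cell (3,1)='.' (+3 fires, +5 burnt)
Step 6: cell (3,1)='.' (+2 fires, +3 burnt)
Step 7: cell (3,1)='.' (+2 fires, +2 burnt)
Step 8: cell (3,1)='.' (+0 fires, +2 burnt)
  fire out at step 8

1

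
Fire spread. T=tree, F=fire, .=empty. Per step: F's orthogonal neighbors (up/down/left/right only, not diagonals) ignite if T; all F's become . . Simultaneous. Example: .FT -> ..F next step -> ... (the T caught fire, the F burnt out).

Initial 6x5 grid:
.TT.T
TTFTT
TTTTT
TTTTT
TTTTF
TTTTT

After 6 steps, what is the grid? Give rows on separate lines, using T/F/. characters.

Step 1: 7 trees catch fire, 2 burn out
  .TF.T
  TF.FT
  TTFTT
  TTTTF
  TTTF.
  TTTTF
Step 2: 10 trees catch fire, 7 burn out
  .F..T
  F...F
  TF.FF
  TTFF.
  TTF..
  TTTF.
Step 3: 5 trees catch fire, 10 burn out
  ....F
  .....
  F....
  TF...
  TF...
  TTF..
Step 4: 3 trees catch fire, 5 burn out
  .....
  .....
  .....
  F....
  F....
  TF...
Step 5: 1 trees catch fire, 3 burn out
  .....
  .....
  .....
  .....
  .....
  F....
Step 6: 0 trees catch fire, 1 burn out
  .....
  .....
  .....
  .....
  .....
  .....

.....
.....
.....
.....
.....
.....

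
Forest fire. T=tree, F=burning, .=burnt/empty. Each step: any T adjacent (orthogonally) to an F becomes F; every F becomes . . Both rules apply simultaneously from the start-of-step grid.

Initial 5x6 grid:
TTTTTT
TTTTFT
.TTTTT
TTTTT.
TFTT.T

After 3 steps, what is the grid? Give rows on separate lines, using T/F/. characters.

Step 1: 7 trees catch fire, 2 burn out
  TTTTFT
  TTTF.F
  .TTTFT
  TFTTT.
  F.FT.T
Step 2: 10 trees catch fire, 7 burn out
  TTTF.F
  TTF...
  .FTF.F
  F.FTF.
  ...F.T
Step 3: 4 trees catch fire, 10 burn out
  TTF...
  TF....
  ..F...
  ...F..
  .....T

TTF...
TF....
..F...
...F..
.....T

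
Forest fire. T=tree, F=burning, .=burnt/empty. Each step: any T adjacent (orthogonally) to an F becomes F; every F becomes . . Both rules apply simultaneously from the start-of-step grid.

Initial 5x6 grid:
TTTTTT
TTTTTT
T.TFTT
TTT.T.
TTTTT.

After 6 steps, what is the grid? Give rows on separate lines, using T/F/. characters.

Step 1: 3 trees catch fire, 1 burn out
  TTTTTT
  TTTFTT
  T.F.FT
  TTT.T.
  TTTTT.
Step 2: 6 trees catch fire, 3 burn out
  TTTFTT
  TTF.FT
  T....F
  TTF.F.
  TTTTT.
Step 3: 7 trees catch fire, 6 burn out
  TTF.FT
  TF...F
  T.....
  TF....
  TTFTF.
Step 4: 6 trees catch fire, 7 burn out
  TF...F
  F.....
  T.....
  F.....
  TF.F..
Step 5: 3 trees catch fire, 6 burn out
  F.....
  ......
  F.....
  ......
  F.....
Step 6: 0 trees catch fire, 3 burn out
  ......
  ......
  ......
  ......
  ......

......
......
......
......
......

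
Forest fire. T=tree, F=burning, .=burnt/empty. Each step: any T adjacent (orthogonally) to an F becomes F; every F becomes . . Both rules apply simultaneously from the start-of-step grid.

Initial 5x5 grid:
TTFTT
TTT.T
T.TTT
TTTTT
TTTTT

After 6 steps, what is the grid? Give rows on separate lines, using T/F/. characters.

Step 1: 3 trees catch fire, 1 burn out
  TF.FT
  TTF.T
  T.TTT
  TTTTT
  TTTTT
Step 2: 4 trees catch fire, 3 burn out
  F...F
  TF..T
  T.FTT
  TTTTT
  TTTTT
Step 3: 4 trees catch fire, 4 burn out
  .....
  F...F
  T..FT
  TTFTT
  TTTTT
Step 4: 5 trees catch fire, 4 burn out
  .....
  .....
  F...F
  TF.FT
  TTFTT
Step 5: 4 trees catch fire, 5 burn out
  .....
  .....
  .....
  F...F
  TF.FT
Step 6: 2 trees catch fire, 4 burn out
  .....
  .....
  .....
  .....
  F...F

.....
.....
.....
.....
F...F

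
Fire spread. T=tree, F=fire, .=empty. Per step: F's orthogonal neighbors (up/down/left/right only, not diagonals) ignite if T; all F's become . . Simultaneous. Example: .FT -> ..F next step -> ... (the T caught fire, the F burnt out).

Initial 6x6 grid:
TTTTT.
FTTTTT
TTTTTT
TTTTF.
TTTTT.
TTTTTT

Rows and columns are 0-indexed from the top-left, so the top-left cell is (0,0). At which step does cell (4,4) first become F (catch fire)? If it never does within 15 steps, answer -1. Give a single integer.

Step 1: cell (4,4)='F' (+6 fires, +2 burnt)
  -> target ignites at step 1
Step 2: cell (4,4)='.' (+10 fires, +6 burnt)
Step 3: cell (4,4)='.' (+10 fires, +10 burnt)
Step 4: cell (4,4)='.' (+4 fires, +10 burnt)
Step 5: cell (4,4)='.' (+1 fires, +4 burnt)
Step 6: cell (4,4)='.' (+0 fires, +1 burnt)
  fire out at step 6

1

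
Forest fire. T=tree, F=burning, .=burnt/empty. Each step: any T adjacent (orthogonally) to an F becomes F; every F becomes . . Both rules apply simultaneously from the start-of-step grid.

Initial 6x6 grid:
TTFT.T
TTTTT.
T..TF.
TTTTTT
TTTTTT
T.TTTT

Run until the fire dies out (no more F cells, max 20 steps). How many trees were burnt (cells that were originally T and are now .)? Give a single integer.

Answer: 27

Derivation:
Step 1: +6 fires, +2 burnt (F count now 6)
Step 2: +6 fires, +6 burnt (F count now 6)
Step 3: +5 fires, +6 burnt (F count now 5)
Step 4: +5 fires, +5 burnt (F count now 5)
Step 5: +3 fires, +5 burnt (F count now 3)
Step 6: +1 fires, +3 burnt (F count now 1)
Step 7: +1 fires, +1 burnt (F count now 1)
Step 8: +0 fires, +1 burnt (F count now 0)
Fire out after step 8
Initially T: 28, now '.': 35
Total burnt (originally-T cells now '.'): 27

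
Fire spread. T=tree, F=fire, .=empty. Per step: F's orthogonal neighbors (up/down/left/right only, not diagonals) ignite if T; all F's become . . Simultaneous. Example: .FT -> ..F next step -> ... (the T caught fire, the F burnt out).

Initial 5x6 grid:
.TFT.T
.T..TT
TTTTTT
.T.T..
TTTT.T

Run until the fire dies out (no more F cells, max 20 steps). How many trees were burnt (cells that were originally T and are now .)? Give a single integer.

Step 1: +2 fires, +1 burnt (F count now 2)
Step 2: +1 fires, +2 burnt (F count now 1)
Step 3: +1 fires, +1 burnt (F count now 1)
Step 4: +3 fires, +1 burnt (F count now 3)
Step 5: +2 fires, +3 burnt (F count now 2)
Step 6: +4 fires, +2 burnt (F count now 4)
Step 7: +3 fires, +4 burnt (F count now 3)
Step 8: +1 fires, +3 burnt (F count now 1)
Step 9: +1 fires, +1 burnt (F count now 1)
Step 10: +0 fires, +1 burnt (F count now 0)
Fire out after step 10
Initially T: 19, now '.': 29
Total burnt (originally-T cells now '.'): 18

Answer: 18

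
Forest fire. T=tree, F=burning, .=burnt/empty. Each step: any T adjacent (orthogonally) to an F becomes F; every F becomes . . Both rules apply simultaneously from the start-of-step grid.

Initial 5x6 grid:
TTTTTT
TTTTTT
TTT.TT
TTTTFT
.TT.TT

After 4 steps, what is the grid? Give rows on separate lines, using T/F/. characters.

Step 1: 4 trees catch fire, 1 burn out
  TTTTTT
  TTTTTT
  TTT.FT
  TTTF.F
  .TT.FT
Step 2: 4 trees catch fire, 4 burn out
  TTTTTT
  TTTTFT
  TTT..F
  TTF...
  .TT..F
Step 3: 6 trees catch fire, 4 burn out
  TTTTFT
  TTTF.F
  TTF...
  TF....
  .TF...
Step 4: 6 trees catch fire, 6 burn out
  TTTF.F
  TTF...
  TF....
  F.....
  .F....

TTTF.F
TTF...
TF....
F.....
.F....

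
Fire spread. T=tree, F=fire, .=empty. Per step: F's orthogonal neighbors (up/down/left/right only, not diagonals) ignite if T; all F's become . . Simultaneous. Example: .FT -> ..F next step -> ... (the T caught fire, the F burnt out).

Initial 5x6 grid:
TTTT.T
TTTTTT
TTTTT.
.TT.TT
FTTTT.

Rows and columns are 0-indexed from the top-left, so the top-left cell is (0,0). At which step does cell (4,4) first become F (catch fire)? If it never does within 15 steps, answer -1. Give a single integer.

Step 1: cell (4,4)='T' (+1 fires, +1 burnt)
Step 2: cell (4,4)='T' (+2 fires, +1 burnt)
Step 3: cell (4,4)='T' (+3 fires, +2 burnt)
Step 4: cell (4,4)='F' (+4 fires, +3 burnt)
  -> target ignites at step 4
Step 5: cell (4,4)='.' (+5 fires, +4 burnt)
Step 6: cell (4,4)='.' (+5 fires, +5 burnt)
Step 7: cell (4,4)='.' (+2 fires, +5 burnt)
Step 8: cell (4,4)='.' (+1 fires, +2 burnt)
Step 9: cell (4,4)='.' (+1 fires, +1 burnt)
Step 10: cell (4,4)='.' (+0 fires, +1 burnt)
  fire out at step 10

4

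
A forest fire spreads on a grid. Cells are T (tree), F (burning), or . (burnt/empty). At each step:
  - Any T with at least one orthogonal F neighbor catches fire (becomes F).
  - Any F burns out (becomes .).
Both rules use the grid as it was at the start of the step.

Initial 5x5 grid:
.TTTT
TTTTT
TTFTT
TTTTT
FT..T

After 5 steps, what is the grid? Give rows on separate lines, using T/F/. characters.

Step 1: 6 trees catch fire, 2 burn out
  .TTTT
  TTFTT
  TF.FT
  FTFTT
  .F..T
Step 2: 7 trees catch fire, 6 burn out
  .TFTT
  TF.FT
  F...F
  .F.FT
  ....T
Step 3: 5 trees catch fire, 7 burn out
  .F.FT
  F...F
  .....
  ....F
  ....T
Step 4: 2 trees catch fire, 5 burn out
  ....F
  .....
  .....
  .....
  ....F
Step 5: 0 trees catch fire, 2 burn out
  .....
  .....
  .....
  .....
  .....

.....
.....
.....
.....
.....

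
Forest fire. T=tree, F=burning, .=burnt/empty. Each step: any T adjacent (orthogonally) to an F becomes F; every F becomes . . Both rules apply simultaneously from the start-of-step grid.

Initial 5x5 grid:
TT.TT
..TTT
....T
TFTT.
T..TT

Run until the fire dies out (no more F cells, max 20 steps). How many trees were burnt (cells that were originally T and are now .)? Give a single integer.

Step 1: +2 fires, +1 burnt (F count now 2)
Step 2: +2 fires, +2 burnt (F count now 2)
Step 3: +1 fires, +2 burnt (F count now 1)
Step 4: +1 fires, +1 burnt (F count now 1)
Step 5: +0 fires, +1 burnt (F count now 0)
Fire out after step 5
Initially T: 14, now '.': 17
Total burnt (originally-T cells now '.'): 6

Answer: 6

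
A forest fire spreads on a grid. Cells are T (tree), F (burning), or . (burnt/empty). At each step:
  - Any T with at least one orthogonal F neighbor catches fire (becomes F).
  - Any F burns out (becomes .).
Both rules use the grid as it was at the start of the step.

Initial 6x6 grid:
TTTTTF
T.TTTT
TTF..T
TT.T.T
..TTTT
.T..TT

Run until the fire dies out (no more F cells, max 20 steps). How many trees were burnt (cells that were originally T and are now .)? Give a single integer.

Answer: 23

Derivation:
Step 1: +4 fires, +2 burnt (F count now 4)
Step 2: +7 fires, +4 burnt (F count now 7)
Step 3: +4 fires, +7 burnt (F count now 4)
Step 4: +2 fires, +4 burnt (F count now 2)
Step 5: +2 fires, +2 burnt (F count now 2)
Step 6: +2 fires, +2 burnt (F count now 2)
Step 7: +2 fires, +2 burnt (F count now 2)
Step 8: +0 fires, +2 burnt (F count now 0)
Fire out after step 8
Initially T: 24, now '.': 35
Total burnt (originally-T cells now '.'): 23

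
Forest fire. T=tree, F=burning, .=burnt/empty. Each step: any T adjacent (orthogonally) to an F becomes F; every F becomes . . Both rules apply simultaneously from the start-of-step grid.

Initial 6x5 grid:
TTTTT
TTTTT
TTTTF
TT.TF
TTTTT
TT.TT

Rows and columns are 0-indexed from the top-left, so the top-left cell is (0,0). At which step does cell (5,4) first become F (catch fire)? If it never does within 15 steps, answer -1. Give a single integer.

Step 1: cell (5,4)='T' (+4 fires, +2 burnt)
Step 2: cell (5,4)='F' (+5 fires, +4 burnt)
  -> target ignites at step 2
Step 3: cell (5,4)='.' (+5 fires, +5 burnt)
Step 4: cell (5,4)='.' (+5 fires, +5 burnt)
Step 5: cell (5,4)='.' (+5 fires, +5 burnt)
Step 6: cell (5,4)='.' (+2 fires, +5 burnt)
Step 7: cell (5,4)='.' (+0 fires, +2 burnt)
  fire out at step 7

2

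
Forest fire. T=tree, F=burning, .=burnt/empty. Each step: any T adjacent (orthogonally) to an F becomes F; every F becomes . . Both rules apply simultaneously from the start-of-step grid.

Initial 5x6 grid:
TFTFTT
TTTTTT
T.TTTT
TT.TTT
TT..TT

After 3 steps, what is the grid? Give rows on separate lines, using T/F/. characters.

Step 1: 5 trees catch fire, 2 burn out
  F.F.FT
  TFTFTT
  T.TTTT
  TT.TTT
  TT..TT
Step 2: 5 trees catch fire, 5 burn out
  .....F
  F.F.FT
  T.TFTT
  TT.TTT
  TT..TT
Step 3: 5 trees catch fire, 5 burn out
  ......
  .....F
  F.F.FT
  TT.FTT
  TT..TT

......
.....F
F.F.FT
TT.FTT
TT..TT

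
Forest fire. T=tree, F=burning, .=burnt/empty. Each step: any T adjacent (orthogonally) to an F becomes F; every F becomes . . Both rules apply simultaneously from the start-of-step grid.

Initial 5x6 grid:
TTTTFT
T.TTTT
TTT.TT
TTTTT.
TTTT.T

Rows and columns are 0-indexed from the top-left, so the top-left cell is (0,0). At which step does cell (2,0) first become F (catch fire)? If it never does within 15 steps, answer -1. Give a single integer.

Step 1: cell (2,0)='T' (+3 fires, +1 burnt)
Step 2: cell (2,0)='T' (+4 fires, +3 burnt)
Step 3: cell (2,0)='T' (+4 fires, +4 burnt)
Step 4: cell (2,0)='T' (+3 fires, +4 burnt)
Step 5: cell (2,0)='T' (+4 fires, +3 burnt)
Step 6: cell (2,0)='F' (+3 fires, +4 burnt)
  -> target ignites at step 6
Step 7: cell (2,0)='.' (+2 fires, +3 burnt)
Step 8: cell (2,0)='.' (+1 fires, +2 burnt)
Step 9: cell (2,0)='.' (+0 fires, +1 burnt)
  fire out at step 9

6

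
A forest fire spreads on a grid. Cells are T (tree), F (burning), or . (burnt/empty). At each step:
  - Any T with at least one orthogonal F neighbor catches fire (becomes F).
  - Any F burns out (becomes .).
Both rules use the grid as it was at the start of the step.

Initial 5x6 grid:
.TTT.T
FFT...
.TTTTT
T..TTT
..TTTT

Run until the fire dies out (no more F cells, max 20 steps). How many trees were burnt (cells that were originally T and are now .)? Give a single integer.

Step 1: +3 fires, +2 burnt (F count now 3)
Step 2: +2 fires, +3 burnt (F count now 2)
Step 3: +2 fires, +2 burnt (F count now 2)
Step 4: +2 fires, +2 burnt (F count now 2)
Step 5: +3 fires, +2 burnt (F count now 3)
Step 6: +3 fires, +3 burnt (F count now 3)
Step 7: +1 fires, +3 burnt (F count now 1)
Step 8: +0 fires, +1 burnt (F count now 0)
Fire out after step 8
Initially T: 18, now '.': 28
Total burnt (originally-T cells now '.'): 16

Answer: 16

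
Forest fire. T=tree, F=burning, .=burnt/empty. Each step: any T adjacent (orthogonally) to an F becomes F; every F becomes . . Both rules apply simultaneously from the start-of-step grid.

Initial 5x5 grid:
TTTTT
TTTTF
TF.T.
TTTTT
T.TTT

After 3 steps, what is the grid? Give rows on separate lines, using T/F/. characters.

Step 1: 5 trees catch fire, 2 burn out
  TTTTF
  TFTF.
  F..T.
  TFTTT
  T.TTT
Step 2: 7 trees catch fire, 5 burn out
  TFTF.
  F.F..
  ...F.
  F.FTT
  T.TTT
Step 3: 5 trees catch fire, 7 burn out
  F.F..
  .....
  .....
  ...FT
  F.FTT

F.F..
.....
.....
...FT
F.FTT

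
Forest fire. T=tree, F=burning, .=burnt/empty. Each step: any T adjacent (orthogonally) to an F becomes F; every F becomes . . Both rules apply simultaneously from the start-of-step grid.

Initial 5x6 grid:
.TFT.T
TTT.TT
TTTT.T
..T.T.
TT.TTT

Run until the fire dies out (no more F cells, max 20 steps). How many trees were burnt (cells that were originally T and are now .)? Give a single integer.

Step 1: +3 fires, +1 burnt (F count now 3)
Step 2: +2 fires, +3 burnt (F count now 2)
Step 3: +4 fires, +2 burnt (F count now 4)
Step 4: +1 fires, +4 burnt (F count now 1)
Step 5: +0 fires, +1 burnt (F count now 0)
Fire out after step 5
Initially T: 20, now '.': 20
Total burnt (originally-T cells now '.'): 10

Answer: 10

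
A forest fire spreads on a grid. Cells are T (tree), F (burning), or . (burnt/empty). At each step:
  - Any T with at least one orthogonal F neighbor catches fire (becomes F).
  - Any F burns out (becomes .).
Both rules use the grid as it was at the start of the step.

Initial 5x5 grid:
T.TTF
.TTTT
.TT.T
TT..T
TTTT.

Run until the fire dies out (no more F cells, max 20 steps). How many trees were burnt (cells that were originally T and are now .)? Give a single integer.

Step 1: +2 fires, +1 burnt (F count now 2)
Step 2: +3 fires, +2 burnt (F count now 3)
Step 3: +2 fires, +3 burnt (F count now 2)
Step 4: +2 fires, +2 burnt (F count now 2)
Step 5: +1 fires, +2 burnt (F count now 1)
Step 6: +1 fires, +1 burnt (F count now 1)
Step 7: +2 fires, +1 burnt (F count now 2)
Step 8: +2 fires, +2 burnt (F count now 2)
Step 9: +1 fires, +2 burnt (F count now 1)
Step 10: +0 fires, +1 burnt (F count now 0)
Fire out after step 10
Initially T: 17, now '.': 24
Total burnt (originally-T cells now '.'): 16

Answer: 16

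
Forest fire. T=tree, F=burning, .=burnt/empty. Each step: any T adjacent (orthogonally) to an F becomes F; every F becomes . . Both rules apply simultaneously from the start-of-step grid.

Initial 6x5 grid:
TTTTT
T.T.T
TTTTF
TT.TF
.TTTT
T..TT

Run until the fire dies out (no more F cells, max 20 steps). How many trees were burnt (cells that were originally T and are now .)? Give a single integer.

Answer: 21

Derivation:
Step 1: +4 fires, +2 burnt (F count now 4)
Step 2: +4 fires, +4 burnt (F count now 4)
Step 3: +5 fires, +4 burnt (F count now 5)
Step 4: +4 fires, +5 burnt (F count now 4)
Step 5: +3 fires, +4 burnt (F count now 3)
Step 6: +1 fires, +3 burnt (F count now 1)
Step 7: +0 fires, +1 burnt (F count now 0)
Fire out after step 7
Initially T: 22, now '.': 29
Total burnt (originally-T cells now '.'): 21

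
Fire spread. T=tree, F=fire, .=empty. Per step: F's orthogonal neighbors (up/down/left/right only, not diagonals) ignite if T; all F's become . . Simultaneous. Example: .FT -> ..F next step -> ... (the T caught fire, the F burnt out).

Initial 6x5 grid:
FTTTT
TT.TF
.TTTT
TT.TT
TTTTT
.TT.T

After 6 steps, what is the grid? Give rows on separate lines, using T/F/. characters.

Step 1: 5 trees catch fire, 2 burn out
  .FTTF
  FT.F.
  .TTTF
  TT.TT
  TTTTT
  .TT.T
Step 2: 5 trees catch fire, 5 burn out
  ..FF.
  .F...
  .TTF.
  TT.TF
  TTTTT
  .TT.T
Step 3: 4 trees catch fire, 5 burn out
  .....
  .....
  .FF..
  TT.F.
  TTTTF
  .TT.T
Step 4: 3 trees catch fire, 4 burn out
  .....
  .....
  .....
  TF...
  TTTF.
  .TT.F
Step 5: 3 trees catch fire, 3 burn out
  .....
  .....
  .....
  F....
  TFF..
  .TT..
Step 6: 3 trees catch fire, 3 burn out
  .....
  .....
  .....
  .....
  F....
  .FF..

.....
.....
.....
.....
F....
.FF..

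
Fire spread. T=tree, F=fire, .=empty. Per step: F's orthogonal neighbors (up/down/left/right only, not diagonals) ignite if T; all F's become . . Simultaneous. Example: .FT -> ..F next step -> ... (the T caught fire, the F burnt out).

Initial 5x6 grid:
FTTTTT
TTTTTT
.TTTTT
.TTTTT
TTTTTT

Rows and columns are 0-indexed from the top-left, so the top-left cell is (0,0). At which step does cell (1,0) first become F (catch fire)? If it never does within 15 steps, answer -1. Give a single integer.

Step 1: cell (1,0)='F' (+2 fires, +1 burnt)
  -> target ignites at step 1
Step 2: cell (1,0)='.' (+2 fires, +2 burnt)
Step 3: cell (1,0)='.' (+3 fires, +2 burnt)
Step 4: cell (1,0)='.' (+4 fires, +3 burnt)
Step 5: cell (1,0)='.' (+5 fires, +4 burnt)
Step 6: cell (1,0)='.' (+5 fires, +5 burnt)
Step 7: cell (1,0)='.' (+3 fires, +5 burnt)
Step 8: cell (1,0)='.' (+2 fires, +3 burnt)
Step 9: cell (1,0)='.' (+1 fires, +2 burnt)
Step 10: cell (1,0)='.' (+0 fires, +1 burnt)
  fire out at step 10

1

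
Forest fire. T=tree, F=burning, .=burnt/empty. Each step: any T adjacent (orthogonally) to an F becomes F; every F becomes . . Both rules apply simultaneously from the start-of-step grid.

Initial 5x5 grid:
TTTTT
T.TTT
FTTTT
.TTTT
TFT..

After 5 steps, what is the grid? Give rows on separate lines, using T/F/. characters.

Step 1: 5 trees catch fire, 2 burn out
  TTTTT
  F.TTT
  .FTTT
  .FTTT
  F.F..
Step 2: 3 trees catch fire, 5 burn out
  FTTTT
  ..TTT
  ..FTT
  ..FTT
  .....
Step 3: 4 trees catch fire, 3 burn out
  .FTTT
  ..FTT
  ...FT
  ...FT
  .....
Step 4: 4 trees catch fire, 4 burn out
  ..FTT
  ...FT
  ....F
  ....F
  .....
Step 5: 2 trees catch fire, 4 burn out
  ...FT
  ....F
  .....
  .....
  .....

...FT
....F
.....
.....
.....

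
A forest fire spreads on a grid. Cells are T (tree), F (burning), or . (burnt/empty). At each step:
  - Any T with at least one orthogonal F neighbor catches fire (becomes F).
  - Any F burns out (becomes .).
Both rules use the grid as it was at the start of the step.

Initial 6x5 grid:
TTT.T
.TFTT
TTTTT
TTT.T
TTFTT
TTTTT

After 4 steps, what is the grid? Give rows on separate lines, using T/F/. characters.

Step 1: 8 trees catch fire, 2 burn out
  TTF.T
  .F.FT
  TTFTT
  TTF.T
  TF.FT
  TTFTT
Step 2: 9 trees catch fire, 8 burn out
  TF..T
  ....F
  TF.FT
  TF..T
  F...F
  TF.FT
Step 3: 8 trees catch fire, 9 burn out
  F...F
  .....
  F...F
  F...F
  .....
  F...F
Step 4: 0 trees catch fire, 8 burn out
  .....
  .....
  .....
  .....
  .....
  .....

.....
.....
.....
.....
.....
.....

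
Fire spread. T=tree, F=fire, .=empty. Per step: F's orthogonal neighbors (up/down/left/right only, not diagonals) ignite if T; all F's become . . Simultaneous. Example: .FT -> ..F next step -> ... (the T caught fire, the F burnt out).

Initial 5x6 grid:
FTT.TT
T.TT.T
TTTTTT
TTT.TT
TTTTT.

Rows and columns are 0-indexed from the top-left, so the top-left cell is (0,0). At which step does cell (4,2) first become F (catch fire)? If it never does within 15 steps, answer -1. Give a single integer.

Step 1: cell (4,2)='T' (+2 fires, +1 burnt)
Step 2: cell (4,2)='T' (+2 fires, +2 burnt)
Step 3: cell (4,2)='T' (+3 fires, +2 burnt)
Step 4: cell (4,2)='T' (+4 fires, +3 burnt)
Step 5: cell (4,2)='T' (+3 fires, +4 burnt)
Step 6: cell (4,2)='F' (+2 fires, +3 burnt)
  -> target ignites at step 6
Step 7: cell (4,2)='.' (+3 fires, +2 burnt)
Step 8: cell (4,2)='.' (+3 fires, +3 burnt)
Step 9: cell (4,2)='.' (+1 fires, +3 burnt)
Step 10: cell (4,2)='.' (+1 fires, +1 burnt)
Step 11: cell (4,2)='.' (+0 fires, +1 burnt)
  fire out at step 11

6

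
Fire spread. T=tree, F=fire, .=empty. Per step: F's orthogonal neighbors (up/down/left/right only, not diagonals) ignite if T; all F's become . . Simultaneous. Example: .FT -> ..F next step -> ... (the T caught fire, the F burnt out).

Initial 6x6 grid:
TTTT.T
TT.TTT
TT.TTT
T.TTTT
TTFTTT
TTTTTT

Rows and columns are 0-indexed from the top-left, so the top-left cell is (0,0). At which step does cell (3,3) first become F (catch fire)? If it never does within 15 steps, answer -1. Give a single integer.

Step 1: cell (3,3)='T' (+4 fires, +1 burnt)
Step 2: cell (3,3)='F' (+5 fires, +4 burnt)
  -> target ignites at step 2
Step 3: cell (3,3)='.' (+6 fires, +5 burnt)
Step 4: cell (3,3)='.' (+5 fires, +6 burnt)
Step 5: cell (3,3)='.' (+5 fires, +5 burnt)
Step 6: cell (3,3)='.' (+4 fires, +5 burnt)
Step 7: cell (3,3)='.' (+2 fires, +4 burnt)
Step 8: cell (3,3)='.' (+0 fires, +2 burnt)
  fire out at step 8

2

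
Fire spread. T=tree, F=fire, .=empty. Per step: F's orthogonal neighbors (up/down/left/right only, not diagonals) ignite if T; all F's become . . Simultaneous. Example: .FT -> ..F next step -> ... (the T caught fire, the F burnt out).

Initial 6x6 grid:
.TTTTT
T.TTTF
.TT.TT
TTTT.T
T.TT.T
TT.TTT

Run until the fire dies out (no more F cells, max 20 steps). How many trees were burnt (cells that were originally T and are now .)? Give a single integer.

Answer: 26

Derivation:
Step 1: +3 fires, +1 burnt (F count now 3)
Step 2: +4 fires, +3 burnt (F count now 4)
Step 3: +3 fires, +4 burnt (F count now 3)
Step 4: +3 fires, +3 burnt (F count now 3)
Step 5: +4 fires, +3 burnt (F count now 4)
Step 6: +4 fires, +4 burnt (F count now 4)
Step 7: +2 fires, +4 burnt (F count now 2)
Step 8: +1 fires, +2 burnt (F count now 1)
Step 9: +1 fires, +1 burnt (F count now 1)
Step 10: +1 fires, +1 burnt (F count now 1)
Step 11: +0 fires, +1 burnt (F count now 0)
Fire out after step 11
Initially T: 27, now '.': 35
Total burnt (originally-T cells now '.'): 26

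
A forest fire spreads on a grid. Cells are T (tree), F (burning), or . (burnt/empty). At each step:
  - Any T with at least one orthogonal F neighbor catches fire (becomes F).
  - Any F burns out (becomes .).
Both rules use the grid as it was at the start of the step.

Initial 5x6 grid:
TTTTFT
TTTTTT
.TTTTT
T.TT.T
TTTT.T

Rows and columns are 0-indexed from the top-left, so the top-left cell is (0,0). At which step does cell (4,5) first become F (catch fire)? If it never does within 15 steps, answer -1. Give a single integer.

Step 1: cell (4,5)='T' (+3 fires, +1 burnt)
Step 2: cell (4,5)='T' (+4 fires, +3 burnt)
Step 3: cell (4,5)='T' (+4 fires, +4 burnt)
Step 4: cell (4,5)='T' (+5 fires, +4 burnt)
Step 5: cell (4,5)='F' (+5 fires, +5 burnt)
  -> target ignites at step 5
Step 6: cell (4,5)='.' (+1 fires, +5 burnt)
Step 7: cell (4,5)='.' (+1 fires, +1 burnt)
Step 8: cell (4,5)='.' (+1 fires, +1 burnt)
Step 9: cell (4,5)='.' (+1 fires, +1 burnt)
Step 10: cell (4,5)='.' (+0 fires, +1 burnt)
  fire out at step 10

5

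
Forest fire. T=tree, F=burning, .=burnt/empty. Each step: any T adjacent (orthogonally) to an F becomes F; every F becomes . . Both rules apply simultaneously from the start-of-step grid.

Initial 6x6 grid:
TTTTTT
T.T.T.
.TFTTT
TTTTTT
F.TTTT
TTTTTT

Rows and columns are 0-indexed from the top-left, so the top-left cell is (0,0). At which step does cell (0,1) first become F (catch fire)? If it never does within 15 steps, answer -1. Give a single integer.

Step 1: cell (0,1)='T' (+6 fires, +2 burnt)
Step 2: cell (0,1)='T' (+6 fires, +6 burnt)
Step 3: cell (0,1)='F' (+7 fires, +6 burnt)
  -> target ignites at step 3
Step 4: cell (0,1)='.' (+5 fires, +7 burnt)
Step 5: cell (0,1)='.' (+4 fires, +5 burnt)
Step 6: cell (0,1)='.' (+1 fires, +4 burnt)
Step 7: cell (0,1)='.' (+0 fires, +1 burnt)
  fire out at step 7

3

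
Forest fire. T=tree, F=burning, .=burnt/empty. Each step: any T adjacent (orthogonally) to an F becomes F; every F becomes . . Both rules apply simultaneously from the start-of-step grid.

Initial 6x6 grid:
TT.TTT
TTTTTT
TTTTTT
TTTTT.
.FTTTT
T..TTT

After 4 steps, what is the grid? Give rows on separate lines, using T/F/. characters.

Step 1: 2 trees catch fire, 1 burn out
  TT.TTT
  TTTTTT
  TTTTTT
  TFTTT.
  ..FTTT
  T..TTT
Step 2: 4 trees catch fire, 2 burn out
  TT.TTT
  TTTTTT
  TFTTTT
  F.FTT.
  ...FTT
  T..TTT
Step 3: 6 trees catch fire, 4 burn out
  TT.TTT
  TFTTTT
  F.FTTT
  ...FT.
  ....FT
  T..FTT
Step 4: 7 trees catch fire, 6 burn out
  TF.TTT
  F.FTTT
  ...FTT
  ....F.
  .....F
  T...FT

TF.TTT
F.FTTT
...FTT
....F.
.....F
T...FT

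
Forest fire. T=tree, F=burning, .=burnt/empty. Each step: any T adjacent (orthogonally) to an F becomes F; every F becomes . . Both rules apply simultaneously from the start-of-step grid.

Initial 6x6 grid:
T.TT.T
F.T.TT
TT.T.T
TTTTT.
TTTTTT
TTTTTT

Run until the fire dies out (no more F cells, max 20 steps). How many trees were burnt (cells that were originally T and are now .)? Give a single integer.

Step 1: +2 fires, +1 burnt (F count now 2)
Step 2: +2 fires, +2 burnt (F count now 2)
Step 3: +2 fires, +2 burnt (F count now 2)
Step 4: +3 fires, +2 burnt (F count now 3)
Step 5: +3 fires, +3 burnt (F count now 3)
Step 6: +4 fires, +3 burnt (F count now 4)
Step 7: +2 fires, +4 burnt (F count now 2)
Step 8: +2 fires, +2 burnt (F count now 2)
Step 9: +1 fires, +2 burnt (F count now 1)
Step 10: +0 fires, +1 burnt (F count now 0)
Fire out after step 10
Initially T: 28, now '.': 29
Total burnt (originally-T cells now '.'): 21

Answer: 21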